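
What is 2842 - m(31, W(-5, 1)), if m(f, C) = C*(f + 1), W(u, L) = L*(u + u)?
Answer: 3162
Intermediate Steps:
W(u, L) = 2*L*u (W(u, L) = L*(2*u) = 2*L*u)
m(f, C) = C*(1 + f)
2842 - m(31, W(-5, 1)) = 2842 - 2*1*(-5)*(1 + 31) = 2842 - (-10)*32 = 2842 - 1*(-320) = 2842 + 320 = 3162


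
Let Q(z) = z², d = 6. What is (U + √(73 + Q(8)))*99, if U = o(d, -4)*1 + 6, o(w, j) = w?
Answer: 1188 + 99*√137 ≈ 2346.8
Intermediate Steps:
U = 12 (U = 6*1 + 6 = 6 + 6 = 12)
(U + √(73 + Q(8)))*99 = (12 + √(73 + 8²))*99 = (12 + √(73 + 64))*99 = (12 + √137)*99 = 1188 + 99*√137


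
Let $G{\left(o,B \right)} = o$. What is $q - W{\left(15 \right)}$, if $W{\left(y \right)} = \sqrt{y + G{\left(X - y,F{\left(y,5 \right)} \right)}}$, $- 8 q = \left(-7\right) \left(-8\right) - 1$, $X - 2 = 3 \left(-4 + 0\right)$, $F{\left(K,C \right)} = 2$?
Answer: $- \frac{55}{8} - i \sqrt{10} \approx -6.875 - 3.1623 i$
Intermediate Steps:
$X = -10$ ($X = 2 + 3 \left(-4 + 0\right) = 2 + 3 \left(-4\right) = 2 - 12 = -10$)
$q = - \frac{55}{8}$ ($q = - \frac{\left(-7\right) \left(-8\right) - 1}{8} = - \frac{56 - 1}{8} = \left(- \frac{1}{8}\right) 55 = - \frac{55}{8} \approx -6.875$)
$W{\left(y \right)} = i \sqrt{10}$ ($W{\left(y \right)} = \sqrt{y - \left(10 + y\right)} = \sqrt{-10} = i \sqrt{10}$)
$q - W{\left(15 \right)} = - \frac{55}{8} - i \sqrt{10}$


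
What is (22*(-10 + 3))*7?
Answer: -1078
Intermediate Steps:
(22*(-10 + 3))*7 = (22*(-7))*7 = -154*7 = -1078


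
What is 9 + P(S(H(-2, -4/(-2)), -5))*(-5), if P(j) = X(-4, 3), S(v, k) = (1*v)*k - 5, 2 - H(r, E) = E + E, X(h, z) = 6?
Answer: -21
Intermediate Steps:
H(r, E) = 2 - 2*E (H(r, E) = 2 - (E + E) = 2 - 2*E)
S(v, k) = -5 + k*v (S(v, k) = v*k - 5 = k*v - 5 = -5 + k*v)
P(j) = 6
9 + P(S(H(-2, -4/(-2)), -5))*(-5) = 9 + 6*(-5) = 9 - 30 = -21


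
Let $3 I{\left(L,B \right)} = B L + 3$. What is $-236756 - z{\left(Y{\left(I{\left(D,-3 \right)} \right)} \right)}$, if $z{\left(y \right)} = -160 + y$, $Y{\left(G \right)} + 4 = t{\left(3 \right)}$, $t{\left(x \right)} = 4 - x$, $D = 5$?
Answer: $-236593$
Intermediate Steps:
$I{\left(L,B \right)} = 1 + \frac{B L}{3}$ ($I{\left(L,B \right)} = \frac{B L + 3}{3} = \frac{3 + B L}{3} = 1 + \frac{B L}{3}$)
$Y{\left(G \right)} = -3$ ($Y{\left(G \right)} = -4 + \left(4 - 3\right) = -4 + 1 = -3$)
$-236756 - z{\left(Y{\left(I{\left(D,-3 \right)} \right)} \right)} = -236756 - \left(-160 - 3\right) = -236756 - -163 = -236756 + 163 = -236593$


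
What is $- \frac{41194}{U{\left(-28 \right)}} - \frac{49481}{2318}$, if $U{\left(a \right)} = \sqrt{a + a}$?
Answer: $- \frac{49481}{2318} + \frac{20597 i \sqrt{14}}{14} \approx -21.346 + 5504.8 i$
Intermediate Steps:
$U{\left(a \right)} = \sqrt{2} \sqrt{a}$ ($U{\left(a \right)} = \sqrt{2 a} = \sqrt{2} \sqrt{a}$)
$- \frac{41194}{U{\left(-28 \right)}} - \frac{49481}{2318} = - \frac{41194}{\sqrt{2} \sqrt{-28}} - \frac{49481}{2318} = - \frac{41194}{\sqrt{2} \cdot 2 i \sqrt{7}} - \frac{49481}{2318} = - \frac{41194}{2 i \sqrt{14}} - \frac{49481}{2318} = - 41194 \left(- \frac{i \sqrt{14}}{28}\right) - \frac{49481}{2318} = \frac{20597 i \sqrt{14}}{14} - \frac{49481}{2318} = - \frac{49481}{2318} + \frac{20597 i \sqrt{14}}{14}$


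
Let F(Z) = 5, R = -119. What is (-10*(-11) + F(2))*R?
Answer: -13685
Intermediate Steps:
(-10*(-11) + F(2))*R = (-10*(-11) + 5)*(-119) = (110 + 5)*(-119) = 115*(-119) = -13685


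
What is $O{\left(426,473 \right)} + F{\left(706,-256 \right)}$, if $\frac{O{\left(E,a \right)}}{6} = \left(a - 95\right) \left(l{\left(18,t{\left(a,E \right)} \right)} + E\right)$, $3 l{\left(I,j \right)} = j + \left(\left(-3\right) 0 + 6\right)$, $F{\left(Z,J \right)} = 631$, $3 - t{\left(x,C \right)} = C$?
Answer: $651547$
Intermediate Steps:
$t{\left(x,C \right)} = 3 - C$
$l{\left(I,j \right)} = 2 + \frac{j}{3}$ ($l{\left(I,j \right)} = \frac{j + \left(\left(-3\right) 0 + 6\right)}{3} = \frac{j + \left(0 + 6\right)}{3} = \frac{j + 6}{3} = \frac{6 + j}{3} = 2 + \frac{j}{3}$)
$O{\left(E,a \right)} = 6 \left(-95 + a\right) \left(3 + \frac{2 E}{3}\right)$ ($O{\left(E,a \right)} = 6 \left(a - 95\right) \left(\left(2 + \frac{3 - E}{3}\right) + E\right) = 6 \left(-95 + a\right) \left(\left(2 - \left(-1 + \frac{E}{3}\right)\right) + E\right) = 6 \left(-95 + a\right) \left(\left(3 - \frac{E}{3}\right) + E\right) = 6 \left(-95 + a\right) \left(3 + \frac{2 E}{3}\right)$)
$O{\left(426,473 \right)} + F{\left(706,-256 \right)} = \left(-1710 - 161880 + 18 \cdot 473 + 4 \cdot 426 \cdot 473\right) + 631 = \left(-1710 - 161880 + 8514 + 805992\right) + 631 = 650916 + 631 = 651547$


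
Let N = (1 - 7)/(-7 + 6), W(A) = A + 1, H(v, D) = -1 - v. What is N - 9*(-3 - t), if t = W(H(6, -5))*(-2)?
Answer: 141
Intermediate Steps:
W(A) = 1 + A
t = 12 (t = (1 + (-1 - 1*6))*(-2) = (1 + (-1 - 6))*(-2) = (1 - 7)*(-2) = -6*(-2) = 12)
N = 6 (N = -6/(-1) = -6*(-1) = 6)
N - 9*(-3 - t) = 6 - 9*(-3 - 1*12) = 6 - 9*(-3 - 12) = 6 - 9*(-15) = 6 + 135 = 141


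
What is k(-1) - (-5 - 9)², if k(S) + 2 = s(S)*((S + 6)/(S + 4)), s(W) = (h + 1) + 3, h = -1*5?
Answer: -599/3 ≈ -199.67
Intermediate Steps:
h = -5
s(W) = -1 (s(W) = (-5 + 1) + 3 = -4 + 3 = -1)
k(S) = -2 - (6 + S)/(4 + S) (k(S) = -2 - (S + 6)/(S + 4) = -2 - (6 + S)/(4 + S))
k(-1) - (-5 - 9)² = (-14 - 3*(-1))/(4 - 1) - (-5 - 9)² = (-14 + 3)/3 - 1*(-14)² = (⅓)*(-11) - 1*196 = -11/3 - 196 = -599/3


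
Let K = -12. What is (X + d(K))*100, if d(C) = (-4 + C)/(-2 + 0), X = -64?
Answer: -5600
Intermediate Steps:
d(C) = 2 - C/2 (d(C) = (-4 + C)/(-2) = (-4 + C)*(-½) = 2 - C/2)
(X + d(K))*100 = (-64 + (2 - ½*(-12)))*100 = (-64 + (2 + 6))*100 = (-64 + 8)*100 = -56*100 = -5600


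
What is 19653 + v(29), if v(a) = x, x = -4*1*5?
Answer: 19633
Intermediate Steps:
x = -20 (x = -4*5 = -20)
v(a) = -20
19653 + v(29) = 19653 - 20 = 19633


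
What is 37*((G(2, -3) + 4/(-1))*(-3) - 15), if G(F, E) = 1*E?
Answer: 222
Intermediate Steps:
G(F, E) = E
37*((G(2, -3) + 4/(-1))*(-3) - 15) = 37*((-3 + 4/(-1))*(-3) - 15) = 37*((-3 + 4*(-1))*(-3) - 15) = 37*((-3 - 4)*(-3) - 15) = 37*(-7*(-3) - 15) = 37*(21 - 15) = 37*6 = 222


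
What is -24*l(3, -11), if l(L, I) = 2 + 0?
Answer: -48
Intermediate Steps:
l(L, I) = 2
-24*l(3, -11) = -24*2 = -48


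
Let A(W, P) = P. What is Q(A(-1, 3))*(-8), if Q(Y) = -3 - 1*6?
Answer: 72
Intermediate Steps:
Q(Y) = -9 (Q(Y) = -3 - 6 = -9)
Q(A(-1, 3))*(-8) = -9*(-8) = 72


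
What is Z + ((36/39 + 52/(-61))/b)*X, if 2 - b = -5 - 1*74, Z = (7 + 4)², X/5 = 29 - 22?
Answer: 7774153/64233 ≈ 121.03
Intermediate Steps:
X = 35 (X = 5*(29 - 22) = 5*7 = 35)
Z = 121 (Z = 11² = 121)
b = 81 (b = 2 - (-5 - 1*74) = 2 - (-5 - 74) = 2 - 1*(-79) = 2 + 79 = 81)
Z + ((36/39 + 52/(-61))/b)*X = 121 + ((36/39 + 52/(-61))/81)*35 = 121 + ((36*(1/39) + 52*(-1/61))*(1/81))*35 = 121 + ((12/13 - 52/61)*(1/81))*35 = 121 + ((56/793)*(1/81))*35 = 121 + (56/64233)*35 = 121 + 1960/64233 = 7774153/64233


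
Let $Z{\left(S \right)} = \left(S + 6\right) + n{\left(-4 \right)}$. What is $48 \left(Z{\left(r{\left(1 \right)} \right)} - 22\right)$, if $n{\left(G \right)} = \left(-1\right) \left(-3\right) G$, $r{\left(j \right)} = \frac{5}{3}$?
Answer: $-1264$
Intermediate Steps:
$r{\left(j \right)} = \frac{5}{3}$ ($r{\left(j \right)} = 5 \cdot \frac{1}{3} = \frac{5}{3}$)
$n{\left(G \right)} = 3 G$
$Z{\left(S \right)} = -6 + S$ ($Z{\left(S \right)} = \left(S + 6\right) + 3 \left(-4\right) = \left(6 + S\right) - 12 = -6 + S$)
$48 \left(Z{\left(r{\left(1 \right)} \right)} - 22\right) = 48 \left(\left(-6 + \frac{5}{3}\right) - 22\right) = 48 \left(- \frac{13}{3} - 22\right) = 48 \left(- \frac{79}{3}\right) = -1264$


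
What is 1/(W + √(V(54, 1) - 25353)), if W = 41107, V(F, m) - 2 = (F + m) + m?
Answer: 41107/1689810744 - I*√25295/1689810744 ≈ 2.4326e-5 - 9.4119e-8*I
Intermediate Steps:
V(F, m) = 2 + F + 2*m (V(F, m) = 2 + ((F + m) + m) = 2 + (F + 2*m) = 2 + F + 2*m)
1/(W + √(V(54, 1) - 25353)) = 1/(41107 + √((2 + 54 + 2*1) - 25353)) = 1/(41107 + √((2 + 54 + 2) - 25353)) = 1/(41107 + √(58 - 25353)) = 1/(41107 + √(-25295)) = 1/(41107 + I*√25295)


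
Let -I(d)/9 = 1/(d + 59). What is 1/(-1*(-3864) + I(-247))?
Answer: 188/726441 ≈ 0.00025880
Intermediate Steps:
I(d) = -9/(59 + d) (I(d) = -9/(d + 59) = -9/(59 + d))
1/(-1*(-3864) + I(-247)) = 1/(-1*(-3864) - 9/(59 - 247)) = 1/(3864 - 9/(-188)) = 1/(3864 - 9*(-1/188)) = 1/(3864 + 9/188) = 1/(726441/188) = 188/726441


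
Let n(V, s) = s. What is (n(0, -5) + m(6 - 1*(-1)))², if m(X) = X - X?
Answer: 25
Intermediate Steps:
m(X) = 0
(n(0, -5) + m(6 - 1*(-1)))² = (-5 + 0)² = (-5)² = 25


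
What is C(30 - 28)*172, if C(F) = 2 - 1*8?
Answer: -1032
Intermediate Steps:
C(F) = -6 (C(F) = 2 - 8 = -6)
C(30 - 28)*172 = -6*172 = -1032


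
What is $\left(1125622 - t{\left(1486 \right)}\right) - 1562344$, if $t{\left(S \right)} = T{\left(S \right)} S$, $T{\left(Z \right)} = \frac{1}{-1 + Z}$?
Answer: $- \frac{648533656}{1485} \approx -4.3672 \cdot 10^{5}$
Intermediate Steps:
$t{\left(S \right)} = \frac{S}{-1 + S}$
$\left(1125622 - t{\left(1486 \right)}\right) - 1562344 = \left(1125622 - \frac{1486}{-1 + 1486}\right) - 1562344 = \left(1125622 - \frac{1486}{1485}\right) - 1562344 = \frac{1671547184}{1485} - 1562344 = - \frac{648533656}{1485}$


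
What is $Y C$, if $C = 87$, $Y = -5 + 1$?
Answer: $-348$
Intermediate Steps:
$Y = -4$
$Y C = \left(-4\right) 87 = -348$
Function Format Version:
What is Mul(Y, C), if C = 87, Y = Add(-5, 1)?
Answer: -348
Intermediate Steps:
Y = -4
Mul(Y, C) = Mul(-4, 87) = -348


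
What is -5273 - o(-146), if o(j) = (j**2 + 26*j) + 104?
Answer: -22897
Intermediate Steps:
o(j) = 104 + j**2 + 26*j
-5273 - o(-146) = -5273 - (104 + (-146)**2 + 26*(-146)) = -5273 - (104 + 21316 - 3796) = -5273 - 1*17624 = -5273 - 17624 = -22897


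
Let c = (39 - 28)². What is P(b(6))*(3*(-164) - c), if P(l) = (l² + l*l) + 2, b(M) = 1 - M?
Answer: -31876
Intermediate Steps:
c = 121 (c = 11² = 121)
P(l) = 2 + 2*l² (P(l) = (l² + l²) + 2 = 2*l² + 2 = 2 + 2*l²)
P(b(6))*(3*(-164) - c) = (2 + 2*(1 - 1*6)²)*(3*(-164) - 1*121) = (2 + 2*(1 - 6)²)*(-492 - 121) = (2 + 2*(-5)²)*(-613) = (2 + 2*25)*(-613) = (2 + 50)*(-613) = 52*(-613) = -31876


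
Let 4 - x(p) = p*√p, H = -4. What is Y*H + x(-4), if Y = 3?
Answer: -8 + 8*I ≈ -8.0 + 8.0*I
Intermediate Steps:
x(p) = 4 - p^(3/2) (x(p) = 4 - p*√p = 4 - p^(3/2))
Y*H + x(-4) = 3*(-4) + (4 - (-4)^(3/2)) = -12 + (4 - (-8)*I) = -12 + (4 + 8*I) = -8 + 8*I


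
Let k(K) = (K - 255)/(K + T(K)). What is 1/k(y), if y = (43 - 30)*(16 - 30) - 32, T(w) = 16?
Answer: 198/469 ≈ 0.42217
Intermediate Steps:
y = -214 (y = 13*(-14) - 32 = -182 - 32 = -214)
k(K) = (-255 + K)/(16 + K) (k(K) = (K - 255)/(K + 16) = (-255 + K)/(16 + K))
1/k(y) = 1/((-255 - 214)/(16 - 214)) = 1/(-469/(-198)) = 1/(-1/198*(-469)) = 1/(469/198) = 198/469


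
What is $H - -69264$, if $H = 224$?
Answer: $69488$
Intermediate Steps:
$H - -69264 = 224 - -69264 = 224 + 69264 = 69488$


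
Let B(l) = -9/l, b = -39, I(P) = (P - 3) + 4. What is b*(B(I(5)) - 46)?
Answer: 3705/2 ≈ 1852.5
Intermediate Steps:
I(P) = 1 + P (I(P) = (-3 + P) + 4 = 1 + P)
b*(B(I(5)) - 46) = -39*(-9/(1 + 5) - 46) = -39*(-9/6 - 46) = -39*(-9*⅙ - 46) = -39*(-3/2 - 46) = -39*(-95/2) = 3705/2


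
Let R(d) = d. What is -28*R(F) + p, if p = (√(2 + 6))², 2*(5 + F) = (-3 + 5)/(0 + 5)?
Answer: 712/5 ≈ 142.40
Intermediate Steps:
F = -24/5 (F = -5 + ((-3 + 5)/(0 + 5))/2 = -5 + (2/5)/2 = -5 + (2*(⅕))/2 = -5 + (½)*(⅖) = -5 + ⅕ = -24/5 ≈ -4.8000)
p = 8 (p = (√8)² = (2*√2)² = 8)
-28*R(F) + p = -28*(-24/5) + 8 = 672/5 + 8 = 712/5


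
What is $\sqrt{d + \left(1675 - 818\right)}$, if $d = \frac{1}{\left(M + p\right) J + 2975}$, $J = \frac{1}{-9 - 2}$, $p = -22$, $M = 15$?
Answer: $\frac{3 \sqrt{520508105}}{2338} \approx 29.275$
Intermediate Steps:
$J = - \frac{1}{11}$ ($J = \frac{1}{-11} = - \frac{1}{11} \approx -0.090909$)
$d = \frac{11}{32732}$ ($d = \frac{1}{\left(15 - 22\right) \left(- \frac{1}{11}\right) + 2975} = \frac{1}{\left(-7\right) \left(- \frac{1}{11}\right) + 2975} = \frac{1}{\frac{7}{11} + 2975} = \frac{1}{\frac{32732}{11}} = \frac{11}{32732} \approx 0.00033606$)
$\sqrt{d + \left(1675 - 818\right)} = \sqrt{\frac{11}{32732} + \left(1675 - 818\right)} = \sqrt{\frac{11}{32732} + 857} = \sqrt{\frac{28051335}{32732}} = \frac{3 \sqrt{520508105}}{2338}$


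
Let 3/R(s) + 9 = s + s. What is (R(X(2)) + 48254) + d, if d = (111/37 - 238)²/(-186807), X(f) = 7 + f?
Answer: 3004730674/62269 ≈ 48254.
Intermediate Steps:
R(s) = 3/(-9 + 2*s) (R(s) = 3/(-9 + (s + s)) = 3/(-9 + 2*s))
d = -55225/186807 (d = (111*(1/37) - 238)²*(-1/186807) = (3 - 238)²*(-1/186807) = (-235)²*(-1/186807) = 55225*(-1/186807) = -55225/186807 ≈ -0.29563)
(R(X(2)) + 48254) + d = (3/(-9 + 2*(7 + 2)) + 48254) - 55225/186807 = (3/(-9 + 2*9) + 48254) - 55225/186807 = (3/(-9 + 18) + 48254) - 55225/186807 = (3/9 + 48254) - 55225/186807 = (3*(⅑) + 48254) - 55225/186807 = (⅓ + 48254) - 55225/186807 = 144763/3 - 55225/186807 = 3004730674/62269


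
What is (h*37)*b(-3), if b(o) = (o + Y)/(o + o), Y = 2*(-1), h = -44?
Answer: -4070/3 ≈ -1356.7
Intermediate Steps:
Y = -2
b(o) = (-2 + o)/(2*o) (b(o) = (o - 2)/(o + o) = (-2 + o)/((2*o)) = (-2 + o)*(1/(2*o)) = (-2 + o)/(2*o))
(h*37)*b(-3) = (-44*37)*((½)*(-2 - 3)/(-3)) = -814*(-1)*(-5)/3 = -1628*⅚ = -4070/3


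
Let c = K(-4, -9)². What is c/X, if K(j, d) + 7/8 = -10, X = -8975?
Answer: -7569/574400 ≈ -0.013177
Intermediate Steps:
K(j, d) = -87/8 (K(j, d) = -7/8 - 10 = -87/8)
c = 7569/64 (c = (-87/8)² = 7569/64 ≈ 118.27)
c/X = (7569/64)/(-8975) = (7569/64)*(-1/8975) = -7569/574400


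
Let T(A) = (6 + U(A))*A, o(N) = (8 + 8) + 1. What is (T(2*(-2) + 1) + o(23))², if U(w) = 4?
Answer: 169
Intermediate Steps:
o(N) = 17 (o(N) = 16 + 1 = 17)
T(A) = 10*A (T(A) = (6 + 4)*A = 10*A)
(T(2*(-2) + 1) + o(23))² = (10*(2*(-2) + 1) + 17)² = (10*(-4 + 1) + 17)² = (10*(-3) + 17)² = (-30 + 17)² = (-13)² = 169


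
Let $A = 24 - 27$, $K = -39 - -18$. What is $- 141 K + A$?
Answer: $2958$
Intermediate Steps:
$K = -21$ ($K = -39 + 18 = -21$)
$A = -3$
$- 141 K + A = \left(-141\right) \left(-21\right) - 3 = 2961 - 3 = 2958$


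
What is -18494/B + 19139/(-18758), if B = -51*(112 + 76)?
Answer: 20425715/22481463 ≈ 0.90856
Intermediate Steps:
B = -9588 (B = -51*188 = -9588)
-18494/B + 19139/(-18758) = -18494/(-9588) + 19139/(-18758) = -18494*(-1/9588) + 19139*(-1/18758) = 9247/4794 - 19139/18758 = 20425715/22481463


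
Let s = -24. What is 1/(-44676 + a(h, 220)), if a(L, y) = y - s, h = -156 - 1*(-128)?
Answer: -1/44432 ≈ -2.2506e-5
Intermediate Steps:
h = -28 (h = -156 + 128 = -28)
a(L, y) = 24 + y (a(L, y) = y - 1*(-24) = y + 24 = 24 + y)
1/(-44676 + a(h, 220)) = 1/(-44676 + (24 + 220)) = 1/(-44676 + 244) = 1/(-44432) = -1/44432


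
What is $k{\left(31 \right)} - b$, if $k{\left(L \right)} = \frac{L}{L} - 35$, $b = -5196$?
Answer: $5162$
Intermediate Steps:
$k{\left(L \right)} = -34$ ($k{\left(L \right)} = 1 - 35 = -34$)
$k{\left(31 \right)} - b = -34 - -5196 = -34 + 5196 = 5162$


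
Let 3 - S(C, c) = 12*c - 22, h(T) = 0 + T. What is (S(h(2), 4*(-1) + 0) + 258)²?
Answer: 109561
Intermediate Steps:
h(T) = T
S(C, c) = 25 - 12*c (S(C, c) = 3 - (12*c - 22) = 3 - (-22 + 12*c) = 3 + (22 - 12*c) = 25 - 12*c)
(S(h(2), 4*(-1) + 0) + 258)² = ((25 - 12*(4*(-1) + 0)) + 258)² = ((25 - 12*(-4 + 0)) + 258)² = ((25 - 12*(-4)) + 258)² = ((25 + 48) + 258)² = (73 + 258)² = 331² = 109561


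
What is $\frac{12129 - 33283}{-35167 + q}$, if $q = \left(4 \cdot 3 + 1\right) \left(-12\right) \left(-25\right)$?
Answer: $\frac{21154}{31267} \approx 0.67656$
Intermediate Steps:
$q = 3900$ ($q = \left(12 + 1\right) \left(-12\right) \left(-25\right) = 13 \left(-12\right) \left(-25\right) = \left(-156\right) \left(-25\right) = 3900$)
$\frac{12129 - 33283}{-35167 + q} = \frac{12129 - 33283}{-35167 + 3900} = - \frac{21154}{-31267} = \left(-21154\right) \left(- \frac{1}{31267}\right) = \frac{21154}{31267}$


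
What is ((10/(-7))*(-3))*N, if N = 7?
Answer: 30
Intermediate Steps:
((10/(-7))*(-3))*N = ((10/(-7))*(-3))*7 = ((10*(-1/7))*(-3))*7 = -10/7*(-3)*7 = (30/7)*7 = 30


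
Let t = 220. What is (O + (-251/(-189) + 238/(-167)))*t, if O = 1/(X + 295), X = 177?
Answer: -77831435/3724434 ≈ -20.898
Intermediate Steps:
O = 1/472 (O = 1/(177 + 295) = 1/472 ≈ 0.0021186)
(O + (-251/(-189) + 238/(-167)))*t = (1/472 + (-251/(-189) + 238/(-167)))*220 = (1/472 + (-251*(-1/189) + 238*(-1/167)))*220 = (1/472 + (251/189 - 238/167))*220 = (1/472 - 3065/31563)*220 = -1415117/14897736*220 = -77831435/3724434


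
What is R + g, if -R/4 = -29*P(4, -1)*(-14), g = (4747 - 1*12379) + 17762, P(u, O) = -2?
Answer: 13378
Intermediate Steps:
g = 10130 (g = (4747 - 12379) + 17762 = -7632 + 17762 = 10130)
R = 3248 (R = -4*(-29*(-2))*(-14) = -232*(-14) = -4*(-812) = 3248)
R + g = 3248 + 10130 = 13378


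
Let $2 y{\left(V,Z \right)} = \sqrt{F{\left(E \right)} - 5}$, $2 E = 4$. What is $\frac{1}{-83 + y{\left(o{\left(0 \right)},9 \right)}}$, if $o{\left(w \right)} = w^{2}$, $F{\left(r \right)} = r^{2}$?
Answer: $- \frac{332}{27557} - \frac{2 i}{27557} \approx -0.012048 - 7.2577 \cdot 10^{-5} i$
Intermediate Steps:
$E = 2$ ($E = \frac{1}{2} \cdot 4 = 2$)
$y{\left(V,Z \right)} = \frac{i}{2}$ ($y{\left(V,Z \right)} = \frac{\sqrt{2^{2} - 5}}{2} = \frac{\sqrt{4 - 5}}{2} = \frac{\sqrt{-1}}{2} = \frac{i}{2}$)
$\frac{1}{-83 + y{\left(o{\left(0 \right)},9 \right)}} = \frac{1}{-83 + \frac{i}{2}} = \frac{4 \left(-83 - \frac{i}{2}\right)}{27557}$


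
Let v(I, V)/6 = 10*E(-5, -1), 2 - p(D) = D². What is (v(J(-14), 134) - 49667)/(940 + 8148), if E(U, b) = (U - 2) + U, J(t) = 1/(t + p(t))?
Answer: -50387/9088 ≈ -5.5443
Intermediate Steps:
p(D) = 2 - D²
J(t) = 1/(2 + t - t²) (J(t) = 1/(t + (2 - t²)) = 1/(2 + t - t²))
E(U, b) = -2 + 2*U (E(U, b) = (-2 + U) + U = -2 + 2*U)
v(I, V) = -720 (v(I, V) = 6*(10*(-2 + 2*(-5))) = 6*(10*(-2 - 10)) = 6*(10*(-12)) = 6*(-120) = -720)
(v(J(-14), 134) - 49667)/(940 + 8148) = (-720 - 49667)/(940 + 8148) = -50387/9088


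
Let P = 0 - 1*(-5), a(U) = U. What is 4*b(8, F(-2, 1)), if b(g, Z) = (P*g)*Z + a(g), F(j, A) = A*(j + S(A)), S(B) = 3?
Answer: 192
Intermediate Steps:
P = 5 (P = 0 + 5 = 5)
F(j, A) = A*(3 + j) (F(j, A) = A*(j + 3) = A*(3 + j))
b(g, Z) = g + 5*Z*g (b(g, Z) = (5*g)*Z + g = 5*Z*g + g = g + 5*Z*g)
4*b(8, F(-2, 1)) = 4*(8*(1 + 5*(1*(3 - 2)))) = 4*(8*(1 + 5*(1*1))) = 4*(8*(1 + 5*1)) = 4*(8*(1 + 5)) = 4*(8*6) = 4*48 = 192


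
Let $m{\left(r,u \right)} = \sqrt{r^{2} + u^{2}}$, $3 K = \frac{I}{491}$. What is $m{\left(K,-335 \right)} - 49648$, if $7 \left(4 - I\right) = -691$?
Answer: $-49648 + \frac{\sqrt{11931394531186}}{10311} \approx -49313.0$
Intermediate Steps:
$I = \frac{719}{7}$ ($I = 4 - - \frac{691}{7} = 4 + \frac{691}{7} = \frac{719}{7} \approx 102.71$)
$K = \frac{719}{10311}$ ($K = \frac{\frac{719}{7} \cdot \frac{1}{491}}{3} = \frac{1}{3} \cdot \frac{719}{3437} = \frac{719}{10311} \approx 0.069731$)
$m{\left(K,-335 \right)} - 49648 = \sqrt{\left(\frac{719}{10311}\right)^{2} + \left(-335\right)^{2}} - 49648 = \sqrt{\frac{516961}{106316721} + 112225} - 49648 = \sqrt{\frac{11931394531186}{106316721}} - 49648 = \frac{\sqrt{11931394531186}}{10311} - 49648 = -49648 + \frac{\sqrt{11931394531186}}{10311}$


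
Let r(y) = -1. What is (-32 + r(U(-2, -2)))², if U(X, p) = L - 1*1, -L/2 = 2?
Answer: 1089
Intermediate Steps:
L = -4 (L = -2*2 = -4)
U(X, p) = -5 (U(X, p) = -4 - 1*1 = -4 - 1 = -5)
(-32 + r(U(-2, -2)))² = (-32 - 1)² = (-33)² = 1089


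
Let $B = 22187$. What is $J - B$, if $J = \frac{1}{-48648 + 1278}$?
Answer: $- \frac{1050998191}{47370} \approx -22187.0$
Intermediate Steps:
$J = - \frac{1}{47370}$ ($J = \frac{1}{-47370} = - \frac{1}{47370} \approx -2.111 \cdot 10^{-5}$)
$J - B = - \frac{1}{47370} - 22187 = - \frac{1050998191}{47370}$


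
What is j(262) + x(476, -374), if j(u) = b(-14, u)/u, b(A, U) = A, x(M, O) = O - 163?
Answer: -70354/131 ≈ -537.05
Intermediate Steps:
x(M, O) = -163 + O
j(u) = -14/u
j(262) + x(476, -374) = -14/262 + (-163 - 374) = -14*1/262 - 537 = -7/131 - 537 = -70354/131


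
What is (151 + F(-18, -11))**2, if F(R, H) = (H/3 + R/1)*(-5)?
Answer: 605284/9 ≈ 67254.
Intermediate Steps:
F(R, H) = -5*R - 5*H/3 (F(R, H) = (H*(1/3) + R*1)*(-5) = (H/3 + R)*(-5) = (R + H/3)*(-5) = -5*R - 5*H/3)
(151 + F(-18, -11))**2 = (151 + (-5*(-18) - 5/3*(-11)))**2 = (151 + (90 + 55/3))**2 = (151 + 325/3)**2 = (778/3)**2 = 605284/9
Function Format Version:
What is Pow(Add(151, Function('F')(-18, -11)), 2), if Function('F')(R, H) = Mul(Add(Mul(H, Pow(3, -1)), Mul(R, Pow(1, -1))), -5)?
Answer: Rational(605284, 9) ≈ 67254.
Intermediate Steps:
Function('F')(R, H) = Add(Mul(-5, R), Mul(Rational(-5, 3), H)) (Function('F')(R, H) = Mul(Add(Mul(H, Rational(1, 3)), Mul(R, 1)), -5) = Mul(Add(Mul(Rational(1, 3), H), R), -5) = Mul(Add(R, Mul(Rational(1, 3), H)), -5) = Add(Mul(-5, R), Mul(Rational(-5, 3), H)))
Pow(Add(151, Function('F')(-18, -11)), 2) = Pow(Add(151, Add(Mul(-5, -18), Mul(Rational(-5, 3), -11))), 2) = Pow(Add(151, Add(90, Rational(55, 3))), 2) = Pow(Add(151, Rational(325, 3)), 2) = Pow(Rational(778, 3), 2) = Rational(605284, 9)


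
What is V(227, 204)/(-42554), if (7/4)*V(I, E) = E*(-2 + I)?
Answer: -91800/148939 ≈ -0.61636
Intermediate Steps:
V(I, E) = 4*E*(-2 + I)/7 (V(I, E) = 4*(E*(-2 + I))/7 = 4*E*(-2 + I)/7)
V(227, 204)/(-42554) = ((4/7)*204*(-2 + 227))/(-42554) = ((4/7)*204*225)*(-1/42554) = (183600/7)*(-1/42554) = -91800/148939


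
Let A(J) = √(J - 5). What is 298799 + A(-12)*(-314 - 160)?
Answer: 298799 - 474*I*√17 ≈ 2.988e+5 - 1954.4*I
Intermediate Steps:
A(J) = √(-5 + J)
298799 + A(-12)*(-314 - 160) = 298799 + √(-5 - 12)*(-314 - 160) = 298799 + √(-17)*(-474) = 298799 + (I*√17)*(-474) = 298799 - 474*I*√17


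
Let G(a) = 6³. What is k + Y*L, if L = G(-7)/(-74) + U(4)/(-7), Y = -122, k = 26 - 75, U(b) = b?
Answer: 97597/259 ≈ 376.82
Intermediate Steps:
k = -49
G(a) = 216
L = -904/259 (L = 216/(-74) + 4/(-7) = 216*(-1/74) + 4*(-⅐) = -108/37 - 4/7 = -904/259 ≈ -3.4903)
k + Y*L = -49 - 122*(-904/259) = -49 + 110288/259 = 97597/259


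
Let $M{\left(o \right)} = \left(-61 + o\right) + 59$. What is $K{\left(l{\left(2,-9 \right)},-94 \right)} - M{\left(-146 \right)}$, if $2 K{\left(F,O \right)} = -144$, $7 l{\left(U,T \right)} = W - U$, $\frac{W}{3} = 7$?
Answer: $76$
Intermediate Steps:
$W = 21$ ($W = 3 \cdot 7 = 21$)
$M{\left(o \right)} = -2 + o$
$l{\left(U,T \right)} = 3 - \frac{U}{7}$ ($l{\left(U,T \right)} = \frac{21 - U}{7} = 3 - \frac{U}{7}$)
$K{\left(F,O \right)} = -72$ ($K{\left(F,O \right)} = \frac{1}{2} \left(-144\right) = -72$)
$K{\left(l{\left(2,-9 \right)},-94 \right)} - M{\left(-146 \right)} = -72 - \left(-2 - 146\right) = -72 - -148 = -72 + 148 = 76$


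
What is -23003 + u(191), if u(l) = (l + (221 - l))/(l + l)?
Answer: -8786925/382 ≈ -23002.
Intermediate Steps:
u(l) = 221/(2*l) (u(l) = 221/((2*l)) = 221*(1/(2*l)) = 221/(2*l))
-23003 + u(191) = -23003 + (221/2)/191 = -23003 + (221/2)*(1/191) = -23003 + 221/382 = -8786925/382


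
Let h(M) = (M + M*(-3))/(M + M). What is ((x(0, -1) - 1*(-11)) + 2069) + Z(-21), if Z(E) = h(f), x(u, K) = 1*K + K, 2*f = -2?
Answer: 2077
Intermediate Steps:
f = -1 (f = (½)*(-2) = -1)
x(u, K) = 2*K (x(u, K) = K + K = 2*K)
h(M) = -1 (h(M) = (M - 3*M)/((2*M)) = (-2*M)*(1/(2*M)) = -1)
Z(E) = -1
((x(0, -1) - 1*(-11)) + 2069) + Z(-21) = ((2*(-1) - 1*(-11)) + 2069) - 1 = ((-2 + 11) + 2069) - 1 = (9 + 2069) - 1 = 2078 - 1 = 2077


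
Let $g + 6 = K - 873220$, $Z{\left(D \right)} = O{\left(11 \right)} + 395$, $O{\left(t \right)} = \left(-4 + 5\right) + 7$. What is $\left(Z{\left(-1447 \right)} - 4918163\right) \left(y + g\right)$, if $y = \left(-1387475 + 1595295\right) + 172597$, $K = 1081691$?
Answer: $-2895980344320$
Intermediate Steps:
$O{\left(t \right)} = 8$ ($O{\left(t \right)} = 1 + 7 = 8$)
$Z{\left(D \right)} = 403$ ($Z{\left(D \right)} = 8 + 395 = 403$)
$y = 380417$ ($y = 207820 + 172597 = 380417$)
$g = 208465$ ($g = -6 + \left(1081691 - 873220\right) = -6 + 208471 = 208465$)
$\left(Z{\left(-1447 \right)} - 4918163\right) \left(y + g\right) = \left(403 - 4918163\right) \left(380417 + 208465\right) = \left(-4917760\right) 588882 = -2895980344320$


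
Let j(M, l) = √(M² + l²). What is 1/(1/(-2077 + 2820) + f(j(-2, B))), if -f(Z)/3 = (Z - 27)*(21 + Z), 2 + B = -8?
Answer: 191699201/261619987420 - 4968441*√26/261619987420 ≈ 0.00063590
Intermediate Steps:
B = -10 (B = -2 - 8 = -10)
f(Z) = -3*(-27 + Z)*(21 + Z) (f(Z) = -3*(Z - 27)*(21 + Z) = -3*(-27 + Z)*(21 + Z))
1/(1/(-2077 + 2820) + f(j(-2, B))) = 1/(1/(-2077 + 2820) + (1701 - 3*(√((-2)² + (-10)²))² + 18*√((-2)² + (-10)²))) = 1/(1/743 + (1701 - 3*(√(4 + 100))² + 18*√(4 + 100))) = 1/(1/743 + (1701 - 3*(√104)² + 18*√104)) = 1/(1/743 + (1701 - 3*(2*√26)² + 18*(2*√26))) = 1/(1/743 + (1701 - 3*104 + 36*√26)) = 1/(1/743 + (1701 - 312 + 36*√26)) = 1/(1/743 + (1389 + 36*√26)) = 1/(1032028/743 + 36*√26)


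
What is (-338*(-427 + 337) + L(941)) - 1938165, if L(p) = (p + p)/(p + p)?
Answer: -1907744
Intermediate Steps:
L(p) = 1 (L(p) = (2*p)/((2*p)) = (2*p)*(1/(2*p)) = 1)
(-338*(-427 + 337) + L(941)) - 1938165 = (-338*(-427 + 337) + 1) - 1938165 = (-338*(-90) + 1) - 1938165 = (30420 + 1) - 1938165 = 30421 - 1938165 = -1907744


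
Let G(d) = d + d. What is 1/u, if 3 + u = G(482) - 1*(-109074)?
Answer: 1/110035 ≈ 9.0880e-6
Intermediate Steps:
G(d) = 2*d
u = 110035 (u = -3 + (2*482 - 1*(-109074)) = -3 + (964 + 109074) = -3 + 110038 = 110035)
1/u = 1/110035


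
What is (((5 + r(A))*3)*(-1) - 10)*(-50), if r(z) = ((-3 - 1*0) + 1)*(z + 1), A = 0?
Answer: 950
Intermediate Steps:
r(z) = -2 - 2*z (r(z) = ((-3 + 0) + 1)*(1 + z) = (-3 + 1)*(1 + z) = -2*(1 + z) = -2 - 2*z)
(((5 + r(A))*3)*(-1) - 10)*(-50) = (((5 + (-2 - 2*0))*3)*(-1) - 10)*(-50) = (((5 + (-2 + 0))*3)*(-1) - 10)*(-50) = (((5 - 2)*3)*(-1) - 10)*(-50) = ((3*3)*(-1) - 10)*(-50) = (9*(-1) - 10)*(-50) = (-9 - 10)*(-50) = -19*(-50) = 950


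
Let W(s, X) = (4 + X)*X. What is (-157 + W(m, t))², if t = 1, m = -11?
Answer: 23104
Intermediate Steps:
W(s, X) = X*(4 + X)
(-157 + W(m, t))² = (-157 + 1*(4 + 1))² = (-157 + 1*5)² = (-157 + 5)² = (-152)² = 23104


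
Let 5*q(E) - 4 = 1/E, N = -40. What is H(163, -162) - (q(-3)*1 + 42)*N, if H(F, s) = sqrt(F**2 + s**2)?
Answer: 5128/3 + sqrt(52813) ≈ 1939.1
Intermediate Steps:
q(E) = 4/5 + 1/(5*E)
H(163, -162) - (q(-3)*1 + 42)*N = sqrt(163**2 + (-162)**2) - (((1/5)*(1 + 4*(-3))/(-3))*1 + 42)*(-40) = sqrt(26569 + 26244) - (((1/5)*(-1/3)*(1 - 12))*1 + 42)*(-40) = sqrt(52813) - (((1/5)*(-1/3)*(-11))*1 + 42)*(-40) = sqrt(52813) - ((11/15)*1 + 42)*(-40) = sqrt(52813) - (11/15 + 42)*(-40) = sqrt(52813) - 641*(-40)/15 = sqrt(52813) - 1*(-5128/3) = sqrt(52813) + 5128/3 = 5128/3 + sqrt(52813)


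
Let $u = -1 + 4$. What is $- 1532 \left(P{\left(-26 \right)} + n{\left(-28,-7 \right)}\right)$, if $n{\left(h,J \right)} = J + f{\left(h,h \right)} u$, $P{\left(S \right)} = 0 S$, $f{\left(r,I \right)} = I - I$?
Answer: $10724$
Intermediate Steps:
$u = 3$
$f{\left(r,I \right)} = 0$
$P{\left(S \right)} = 0$
$n{\left(h,J \right)} = J$ ($n{\left(h,J \right)} = J + 0 \cdot 3 = J + 0 = J$)
$- 1532 \left(P{\left(-26 \right)} + n{\left(-28,-7 \right)}\right) = - 1532 \left(0 - 7\right) = \left(-1532\right) \left(-7\right) = 10724$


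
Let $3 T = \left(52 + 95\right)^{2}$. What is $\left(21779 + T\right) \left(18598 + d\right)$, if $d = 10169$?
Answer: $833725194$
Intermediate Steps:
$T = 7203$ ($T = \frac{\left(52 + 95\right)^{2}}{3} = \frac{147^{2}}{3} = \frac{1}{3} \cdot 21609 = 7203$)
$\left(21779 + T\right) \left(18598 + d\right) = \left(21779 + 7203\right) \left(18598 + 10169\right) = 28982 \cdot 28767 = 833725194$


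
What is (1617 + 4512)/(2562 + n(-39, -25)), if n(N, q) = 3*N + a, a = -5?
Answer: 6129/2440 ≈ 2.5119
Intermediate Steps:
n(N, q) = -5 + 3*N (n(N, q) = 3*N - 5 = -5 + 3*N)
(1617 + 4512)/(2562 + n(-39, -25)) = (1617 + 4512)/(2562 + (-5 + 3*(-39))) = 6129/(2562 + (-5 - 117)) = 6129/(2562 - 122) = 6129/2440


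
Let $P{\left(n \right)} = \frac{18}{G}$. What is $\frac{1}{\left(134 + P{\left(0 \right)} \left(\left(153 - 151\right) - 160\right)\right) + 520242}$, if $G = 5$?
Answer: $\frac{5}{2599036} \approx 1.9238 \cdot 10^{-6}$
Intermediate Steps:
$P{\left(n \right)} = \frac{18}{5}$
$\frac{1}{\left(134 + P{\left(0 \right)} \left(\left(153 - 151\right) - 160\right)\right) + 520242} = \frac{1}{\left(134 + \frac{18 \left(\left(153 - 151\right) - 160\right)}{5}\right) + 520242} = \frac{1}{\left(134 + \frac{18 \left(2 - 160\right)}{5}\right) + 520242} = \frac{1}{\left(134 + \frac{18}{5} \left(-158\right)\right) + 520242} = \frac{1}{\left(134 - \frac{2844}{5}\right) + 520242} = \frac{1}{- \frac{2174}{5} + 520242} = \frac{1}{\frac{2599036}{5}} = \frac{5}{2599036}$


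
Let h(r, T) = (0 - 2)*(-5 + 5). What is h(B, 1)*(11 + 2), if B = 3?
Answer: 0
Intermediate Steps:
h(r, T) = 0 (h(r, T) = -2*0 = 0)
h(B, 1)*(11 + 2) = 0*(11 + 2) = 0*13 = 0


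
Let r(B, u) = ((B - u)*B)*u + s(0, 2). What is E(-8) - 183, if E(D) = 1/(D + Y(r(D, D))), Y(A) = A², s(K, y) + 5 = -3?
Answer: -10247/56 ≈ -182.98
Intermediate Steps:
s(K, y) = -8 (s(K, y) = -5 - 3 = -8)
r(B, u) = -8 + B*u*(B - u) (r(B, u) = ((B - u)*B)*u - 8 = (B*(B - u))*u - 8 = B*u*(B - u) - 8 = -8 + B*u*(B - u))
E(D) = 1/(64 + D) (E(D) = 1/(D + (-8 + D*D² - D*D²)²) = 1/(D + (-8 + D³ - D³)²) = 1/(D + (-8)²) = 1/(D + 64) = 1/(64 + D))
E(-8) - 183 = 1/(64 - 8) - 183 = 1/56 - 183 = -10247/56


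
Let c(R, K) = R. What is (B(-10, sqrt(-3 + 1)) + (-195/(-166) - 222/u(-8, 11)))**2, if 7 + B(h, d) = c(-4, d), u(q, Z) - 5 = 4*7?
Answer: 913550625/3334276 ≈ 273.99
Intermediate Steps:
u(q, Z) = 33 (u(q, Z) = 5 + 4*7 = 5 + 28 = 33)
B(h, d) = -11 (B(h, d) = -7 - 4 = -11)
(B(-10, sqrt(-3 + 1)) + (-195/(-166) - 222/u(-8, 11)))**2 = (-11 + (-195/(-166) - 222/33))**2 = (-11 + (-195*(-1/166) - 222*1/33))**2 = (-11 + (195/166 - 74/11))**2 = (-11 - 10139/1826)**2 = (-30225/1826)**2 = 913550625/3334276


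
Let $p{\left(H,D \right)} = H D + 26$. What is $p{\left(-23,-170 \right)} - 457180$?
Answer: $-453244$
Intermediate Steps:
$p{\left(H,D \right)} = 26 + D H$ ($p{\left(H,D \right)} = D H + 26 = 26 + D H$)
$p{\left(-23,-170 \right)} - 457180 = \left(26 - -3910\right) - 457180 = \left(26 + 3910\right) - 457180 = 3936 - 457180 = -453244$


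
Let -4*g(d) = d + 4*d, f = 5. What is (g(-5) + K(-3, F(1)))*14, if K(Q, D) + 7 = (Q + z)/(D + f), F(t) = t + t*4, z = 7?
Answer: -49/10 ≈ -4.9000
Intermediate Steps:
F(t) = 5*t (F(t) = t + 4*t = 5*t)
K(Q, D) = -7 + (7 + Q)/(5 + D) (K(Q, D) = -7 + (Q + 7)/(D + 5) = -7 + (7 + Q)/(5 + D))
g(d) = -5*d/4 (g(d) = -(d + 4*d)/4 = -5*d/4)
(g(-5) + K(-3, F(1)))*14 = (-5/4*(-5) + (-28 - 3 - 35)/(5 + 5*1))*14 = (25/4 + (-28 - 3 - 7*5)/(5 + 5))*14 = (25/4 + (-28 - 3 - 35)/10)*14 = (25/4 + (1/10)*(-66))*14 = (25/4 - 33/5)*14 = -7/20*14 = -49/10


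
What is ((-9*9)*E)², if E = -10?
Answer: 656100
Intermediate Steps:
((-9*9)*E)² = (-9*9*(-10))² = (-81*(-10))² = 810² = 656100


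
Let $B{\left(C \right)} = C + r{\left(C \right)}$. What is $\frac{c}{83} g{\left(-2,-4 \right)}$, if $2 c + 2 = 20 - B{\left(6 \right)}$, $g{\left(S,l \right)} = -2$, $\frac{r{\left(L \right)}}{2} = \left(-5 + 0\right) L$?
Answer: $- \frac{72}{83} \approx -0.86747$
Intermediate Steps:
$r{\left(L \right)} = - 10 L$ ($r{\left(L \right)} = 2 \left(-5 + 0\right) L = 2 \left(- 5 L\right) = - 10 L$)
$B{\left(C \right)} = - 9 C$ ($B{\left(C \right)} = C - 10 C = - 9 C$)
$c = 36$ ($c = -1 + \frac{20 - \left(-9\right) 6}{2} = -1 + \frac{20 - -54}{2} = -1 + \frac{20 + 54}{2} = -1 + \frac{1}{2} \cdot 74 = -1 + 37 = 36$)
$\frac{c}{83} g{\left(-2,-4 \right)} = \frac{36}{83} \left(-2\right) = - \frac{72}{83}$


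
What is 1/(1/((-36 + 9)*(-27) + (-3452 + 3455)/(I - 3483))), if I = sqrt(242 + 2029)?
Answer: 2947347891/4043006 - sqrt(2271)/4043006 ≈ 729.00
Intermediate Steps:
I = sqrt(2271) ≈ 47.655
1/(1/((-36 + 9)*(-27) + (-3452 + 3455)/(I - 3483))) = 1/(1/((-36 + 9)*(-27) + (-3452 + 3455)/(sqrt(2271) - 3483))) = 1/(1/(-27*(-27) + 3/(-3483 + sqrt(2271)))) = 1/(1/(729 + 3/(-3483 + sqrt(2271)))) = 729 + 3/(-3483 + sqrt(2271))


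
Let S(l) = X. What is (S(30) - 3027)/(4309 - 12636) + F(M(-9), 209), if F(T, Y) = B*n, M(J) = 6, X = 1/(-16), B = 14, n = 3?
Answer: 513107/12112 ≈ 42.364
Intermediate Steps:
X = -1/16 ≈ -0.062500
S(l) = -1/16
F(T, Y) = 42 (F(T, Y) = 14*3 = 42)
(S(30) - 3027)/(4309 - 12636) + F(M(-9), 209) = (-1/16 - 3027)/(4309 - 12636) + 42 = -48433/16/(-8327) + 42 = -48433/16*(-1/8327) + 42 = 4403/12112 + 42 = 513107/12112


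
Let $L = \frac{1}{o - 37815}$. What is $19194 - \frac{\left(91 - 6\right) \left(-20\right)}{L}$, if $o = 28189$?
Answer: $-16345006$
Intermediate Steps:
$L = - \frac{1}{9626}$ ($L = \frac{1}{28189 - 37815} = \frac{1}{-9626} = - \frac{1}{9626} \approx -0.00010389$)
$19194 - \frac{\left(91 - 6\right) \left(-20\right)}{L} = 19194 - \frac{\left(91 - 6\right) \left(-20\right)}{- \frac{1}{9626}} = 19194 - 85 \left(-20\right) \left(-9626\right) = 19194 - \left(-1700\right) \left(-9626\right) = 19194 - 16364200 = -16345006$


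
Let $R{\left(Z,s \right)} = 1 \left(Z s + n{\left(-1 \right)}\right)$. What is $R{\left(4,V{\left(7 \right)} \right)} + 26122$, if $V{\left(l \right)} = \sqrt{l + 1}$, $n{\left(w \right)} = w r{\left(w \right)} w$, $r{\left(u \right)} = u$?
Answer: $26121 + 8 \sqrt{2} \approx 26132.0$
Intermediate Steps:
$n{\left(w \right)} = w^{3}$ ($n{\left(w \right)} = w w w = w^{2} w = w^{3}$)
$V{\left(l \right)} = \sqrt{1 + l}$
$R{\left(Z,s \right)} = -1 + Z s$ ($R{\left(Z,s \right)} = 1 \left(Z s + \left(-1\right)^{3}\right) = 1 \left(Z s - 1\right) = 1 \left(-1 + Z s\right) = -1 + Z s$)
$R{\left(4,V{\left(7 \right)} \right)} + 26122 = \left(-1 + 4 \sqrt{1 + 7}\right) + 26122 = \left(-1 + 4 \sqrt{8}\right) + 26122 = \left(-1 + 4 \cdot 2 \sqrt{2}\right) + 26122 = \left(-1 + 8 \sqrt{2}\right) + 26122 = 26121 + 8 \sqrt{2}$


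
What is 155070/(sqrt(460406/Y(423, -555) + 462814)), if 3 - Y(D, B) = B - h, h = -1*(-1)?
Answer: 8615*sqrt(447154162)/799918 ≈ 227.74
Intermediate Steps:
h = 1
Y(D, B) = 4 - B (Y(D, B) = 3 - (B - 1*1) = 3 - (B - 1) = 3 - (-1 + B) = 3 + (1 - B) = 4 - B)
155070/(sqrt(460406/Y(423, -555) + 462814)) = 155070/(sqrt(460406/(4 - 1*(-555)) + 462814)) = 155070/(sqrt(460406/(4 + 555) + 462814)) = 155070/(sqrt(460406/559 + 462814)) = 155070/(sqrt(259173432/559)) = 155070/((18*sqrt(447154162)/559)) = 155070*(sqrt(447154162)/14398524) = 8615*sqrt(447154162)/799918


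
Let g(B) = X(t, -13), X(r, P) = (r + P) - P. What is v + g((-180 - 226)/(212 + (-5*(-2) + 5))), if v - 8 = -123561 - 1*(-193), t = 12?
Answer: -123348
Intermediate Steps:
v = -123360 (v = 8 + (-123561 - 1*(-193)) = 8 + (-123561 + 193) = 8 - 123368 = -123360)
X(r, P) = r (X(r, P) = (P + r) - P = r)
g(B) = 12
v + g((-180 - 226)/(212 + (-5*(-2) + 5))) = -123360 + 12 = -123348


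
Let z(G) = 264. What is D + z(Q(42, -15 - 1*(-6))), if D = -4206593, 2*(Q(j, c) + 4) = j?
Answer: -4206329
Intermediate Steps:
Q(j, c) = -4 + j/2
D + z(Q(42, -15 - 1*(-6))) = -4206593 + 264 = -4206329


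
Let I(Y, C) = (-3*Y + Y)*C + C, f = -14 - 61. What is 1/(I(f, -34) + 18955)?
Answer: 1/13821 ≈ 7.2354e-5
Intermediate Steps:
f = -75
I(Y, C) = C - 2*C*Y (I(Y, C) = (-2*Y)*C + C = -2*C*Y + C = C - 2*C*Y)
1/(I(f, -34) + 18955) = 1/(-34*(1 - 2*(-75)) + 18955) = 1/(-34*(1 + 150) + 18955) = 1/(-34*151 + 18955) = 1/(-5134 + 18955) = 1/13821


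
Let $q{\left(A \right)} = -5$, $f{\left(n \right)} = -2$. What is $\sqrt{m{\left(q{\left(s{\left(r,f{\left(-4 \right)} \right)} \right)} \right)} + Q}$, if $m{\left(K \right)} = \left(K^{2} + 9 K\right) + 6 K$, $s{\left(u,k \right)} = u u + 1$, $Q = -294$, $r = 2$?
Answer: $2 i \sqrt{86} \approx 18.547 i$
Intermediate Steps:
$s{\left(u,k \right)} = 1 + u^{2}$ ($s{\left(u,k \right)} = u^{2} + 1 = 1 + u^{2}$)
$m{\left(K \right)} = K^{2} + 15 K$
$\sqrt{m{\left(q{\left(s{\left(r,f{\left(-4 \right)} \right)} \right)} \right)} + Q} = \sqrt{- 5 \left(15 - 5\right) - 294} = \sqrt{\left(-5\right) 10 - 294} = \sqrt{-50 - 294} = \sqrt{-344} = 2 i \sqrt{86}$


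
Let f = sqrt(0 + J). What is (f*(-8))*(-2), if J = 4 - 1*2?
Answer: 16*sqrt(2) ≈ 22.627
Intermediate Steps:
J = 2 (J = 4 - 2 = 2)
f = sqrt(2) (f = sqrt(0 + 2) = sqrt(2) ≈ 1.4142)
(f*(-8))*(-2) = (sqrt(2)*(-8))*(-2) = -8*sqrt(2)*(-2) = 16*sqrt(2)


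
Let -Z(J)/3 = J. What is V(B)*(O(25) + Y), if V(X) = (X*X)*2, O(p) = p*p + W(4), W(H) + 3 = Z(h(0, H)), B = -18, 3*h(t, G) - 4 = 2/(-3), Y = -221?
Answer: 257688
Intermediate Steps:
h(t, G) = 10/9 (h(t, G) = 4/3 + (2/(-3))/3 = 4/3 + (2*(-1/3))/3 = 4/3 + (1/3)*(-2/3) = 4/3 - 2/9 = 10/9)
Z(J) = -3*J
W(H) = -19/3 (W(H) = -3 - 3*10/9 = -3 - 10/3 = -19/3)
O(p) = -19/3 + p**2 (O(p) = p*p - 19/3 = p**2 - 19/3 = -19/3 + p**2)
V(X) = 2*X**2 (V(X) = X**2*2 = 2*X**2)
V(B)*(O(25) + Y) = (2*(-18)**2)*((-19/3 + 25**2) - 221) = (2*324)*((-19/3 + 625) - 221) = 648*(1856/3 - 221) = 648*(1193/3) = 257688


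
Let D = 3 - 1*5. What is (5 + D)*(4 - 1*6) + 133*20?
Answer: 2654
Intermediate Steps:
D = -2 (D = 3 - 5 = -2)
(5 + D)*(4 - 1*6) + 133*20 = (5 - 2)*(4 - 1*6) + 133*20 = 3*(4 - 6) + 2660 = 3*(-2) + 2660 = -6 + 2660 = 2654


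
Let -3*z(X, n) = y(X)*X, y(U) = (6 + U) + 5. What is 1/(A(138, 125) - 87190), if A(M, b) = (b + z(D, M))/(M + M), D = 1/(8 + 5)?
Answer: -46644/4066869283 ≈ -1.1469e-5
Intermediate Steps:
D = 1/13 ≈ 0.076923
y(U) = 11 + U
z(X, n) = -X*(11 + X)/3 (z(X, n) = -(11 + X)*X/3 = -X*(11 + X)/3)
A(M, b) = (-48/169 + b)/(2*M) (A(M, b) = (b - ⅓*1/13*(11 + 1/13))/(M + M) = (b - ⅓*1/13*144/13)/((2*M)) = (b - 48/169)*(1/(2*M)) = (-48/169 + b)*(1/(2*M)) = (-48/169 + b)/(2*M))
1/(A(138, 125) - 87190) = 1/((1/338)*(-48 + 169*125)/138 - 87190) = 1/((1/338)*(1/138)*(-48 + 21125) - 87190) = 1/((1/338)*(1/138)*21077 - 87190) = 1/(21077/46644 - 87190) = 1/(-4066869283/46644) = -46644/4066869283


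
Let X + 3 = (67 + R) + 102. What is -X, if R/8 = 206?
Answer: -1814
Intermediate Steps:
R = 1648 (R = 8*206 = 1648)
X = 1814 (X = -3 + ((67 + 1648) + 102) = -3 + (1715 + 102) = -3 + 1817 = 1814)
-X = -1*1814 = -1814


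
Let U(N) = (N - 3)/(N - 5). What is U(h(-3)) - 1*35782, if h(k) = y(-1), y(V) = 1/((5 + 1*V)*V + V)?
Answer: -465158/13 ≈ -35781.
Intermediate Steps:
y(V) = 1/(V + V*(5 + V)) (y(V) = 1/((5 + V)*V + V) = 1/(V*(5 + V) + V) = 1/(V + V*(5 + V)))
h(k) = -⅕ (h(k) = 1/((-1)*(6 - 1)) = -1/5 = -1*⅕ = -⅕)
U(N) = (-3 + N)/(-5 + N)
U(h(-3)) - 1*35782 = (-3 - ⅕)/(-5 - ⅕) - 1*35782 = -16/5/(-26/5) - 35782 = -5/26*(-16/5) - 35782 = 8/13 - 35782 = -465158/13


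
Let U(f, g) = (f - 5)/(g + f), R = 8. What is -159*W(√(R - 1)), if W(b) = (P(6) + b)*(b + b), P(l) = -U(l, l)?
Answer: -2226 + 53*√7/2 ≈ -2155.9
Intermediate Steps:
U(f, g) = (-5 + f)/(f + g)
P(l) = -(-5 + l)/(2*l) (P(l) = -(-5 + l)/(l + l) = -(-5 + l)/(2*l))
W(b) = 2*b*(-1/12 + b) (W(b) = ((½)*(5 - 1*6)/6 + b)*(b + b) = ((½)*(⅙)*(5 - 6) + b)*(2*b) = ((½)*(⅙)*(-1) + b)*(2*b) = (-1/12 + b)*(2*b) = 2*b*(-1/12 + b))
-159*W(√(R - 1)) = -53*√(8 - 1)*(-1 + 12*√(8 - 1))/2 = -53*√7*(-1 + 12*√7)/2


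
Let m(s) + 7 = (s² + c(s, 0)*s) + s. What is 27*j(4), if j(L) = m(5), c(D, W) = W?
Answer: 621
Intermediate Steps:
m(s) = -7 + s + s² (m(s) = -7 + ((s² + 0*s) + s) = -7 + ((s² + 0) + s) = -7 + (s² + s) = -7 + (s + s²) = -7 + s + s²)
j(L) = 23 (j(L) = -7 + 5 + 5² = -7 + 5 + 25 = 23)
27*j(4) = 27*23 = 621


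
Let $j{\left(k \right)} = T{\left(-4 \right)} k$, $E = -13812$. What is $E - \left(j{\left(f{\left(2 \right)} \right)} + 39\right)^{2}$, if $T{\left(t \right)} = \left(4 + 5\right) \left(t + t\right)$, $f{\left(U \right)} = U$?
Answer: $-24837$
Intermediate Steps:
$T{\left(t \right)} = 18 t$ ($T{\left(t \right)} = 9 \cdot 2 t = 18 t$)
$j{\left(k \right)} = - 72 k$ ($j{\left(k \right)} = 18 \left(-4\right) k = - 72 k$)
$E - \left(j{\left(f{\left(2 \right)} \right)} + 39\right)^{2} = -13812 - \left(\left(-72\right) 2 + 39\right)^{2} = -13812 - \left(-144 + 39\right)^{2} = -13812 - \left(-105\right)^{2} = -13812 - 11025 = -24837$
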